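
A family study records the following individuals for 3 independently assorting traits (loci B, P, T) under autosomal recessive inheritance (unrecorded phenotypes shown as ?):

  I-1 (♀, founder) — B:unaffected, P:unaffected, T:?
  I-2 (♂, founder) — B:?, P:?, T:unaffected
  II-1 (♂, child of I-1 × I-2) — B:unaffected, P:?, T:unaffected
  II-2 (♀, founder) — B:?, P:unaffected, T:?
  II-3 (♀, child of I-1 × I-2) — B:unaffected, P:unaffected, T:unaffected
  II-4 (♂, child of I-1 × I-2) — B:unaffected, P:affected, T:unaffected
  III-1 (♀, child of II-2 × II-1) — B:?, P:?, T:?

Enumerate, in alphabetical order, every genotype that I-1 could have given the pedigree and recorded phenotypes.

I-1 ∈ {BB Pp TT, BB Pp Tt, BB Pp tt, Bb Pp TT, Bb Pp Tt, Bb Pp tt}

B/I-1 un ·: BB|Bb
B/I-2 ? ·: BB|Bb|bb
B/II-1 un I-1×I-2: BB|Bb
B/II-2 ? ·: BB|Bb|bb
B/II-3 un I-1×I-2: BB|Bb
B/II-4 un I-1×I-2: BB|Bb
B/III-1 ? II-2×II-1: BB|Bb|bb
⇒ B over [I-1,I-2,II-1,II-2,II-3,II-4,III-1]: 150 consistent
P/I-1 un ·: Pp
P/I-2 ? ·: Pp|pp
P/II-1 ? I-1×I-2: PP|Pp|pp
P/II-2 un ·: PP|Pp
P/II-3 un I-1×I-2: PP|Pp
P/II-4 aff I-1×I-2: pp
P/III-1 ? II-2×II-1: PP|Pp|pp
⇒ P over [I-1,I-2,II-1,II-2,II-3,II-4,III-1]: 30 consistent
T/I-1 ? ·: TT|Tt|tt
T/I-2 un ·: TT|Tt
T/II-1 un I-1×I-2: TT|Tt
T/II-2 ? ·: TT|Tt|tt
T/II-3 un I-1×I-2: TT|Tt
T/II-4 un I-1×I-2: TT|Tt
T/III-1 ? II-2×II-1: TT|Tt|tt
⇒ T over [I-1,I-2,II-1,II-2,II-3,II-4,III-1]: 150 consistent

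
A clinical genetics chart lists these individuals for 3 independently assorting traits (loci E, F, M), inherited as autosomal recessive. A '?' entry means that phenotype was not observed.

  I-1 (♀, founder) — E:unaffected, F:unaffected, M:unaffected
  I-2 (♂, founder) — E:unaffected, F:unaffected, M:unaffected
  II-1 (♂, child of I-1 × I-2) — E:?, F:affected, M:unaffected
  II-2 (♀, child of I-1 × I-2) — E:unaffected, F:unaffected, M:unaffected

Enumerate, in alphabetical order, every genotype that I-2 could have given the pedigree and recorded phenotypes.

I-2 ∈ {EE Ff MM, EE Ff Mm, Ee Ff MM, Ee Ff Mm}

E/I-1 un ·: EE|Ee
E/I-2 un ·: EE|Ee
E/II-1 ? I-1×I-2: EE|Ee|ee
E/II-2 un I-1×I-2: EE|Ee
⇒ E over [I-1,I-2,II-1,II-2]: 15 consistent
F/I-1 un ·: Ff
F/I-2 un ·: Ff
F/II-1 aff I-1×I-2: ff
F/II-2 un I-1×I-2: FF|Ff
⇒ F over [I-1,I-2,II-1,II-2]: 2 consistent
M/I-1 un ·: MM|Mm
M/I-2 un ·: MM|Mm
M/II-1 un I-1×I-2: MM|Mm
M/II-2 un I-1×I-2: MM|Mm
⇒ M over [I-1,I-2,II-1,II-2]: 13 consistent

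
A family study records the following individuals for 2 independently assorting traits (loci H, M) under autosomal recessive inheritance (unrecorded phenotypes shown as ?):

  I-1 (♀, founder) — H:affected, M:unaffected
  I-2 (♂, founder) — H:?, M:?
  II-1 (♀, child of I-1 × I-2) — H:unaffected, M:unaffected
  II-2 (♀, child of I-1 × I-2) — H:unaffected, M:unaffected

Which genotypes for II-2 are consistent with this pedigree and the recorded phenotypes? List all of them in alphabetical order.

II-2 ∈ {Hh MM, Hh Mm}

H/I-1 aff ·: hh
H/I-2 ? ·: HH|Hh
H/II-1 un I-1×I-2: Hh
H/II-2 un I-1×I-2: Hh
⇒ H over [I-1,I-2,II-1,II-2]: 2 consistent
M/I-1 un ·: MM|Mm
M/I-2 ? ·: MM|Mm|mm
M/II-1 un I-1×I-2: MM|Mm
M/II-2 un I-1×I-2: MM|Mm
⇒ M over [I-1,I-2,II-1,II-2]: 15 consistent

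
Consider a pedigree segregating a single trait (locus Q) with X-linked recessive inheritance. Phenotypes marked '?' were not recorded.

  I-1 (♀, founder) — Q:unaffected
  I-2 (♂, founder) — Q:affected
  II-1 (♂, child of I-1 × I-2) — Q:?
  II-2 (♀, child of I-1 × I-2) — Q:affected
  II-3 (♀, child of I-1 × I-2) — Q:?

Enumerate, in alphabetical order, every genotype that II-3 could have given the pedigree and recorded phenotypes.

II-3 ∈ {X^QX^q, X^qX^q}

Q/I-1 un ·: X^QX^q
Q/I-2 aff ·: X^qY
Q/II-1 ? I-1×I-2: X^QY|X^qY
Q/II-2 aff I-1×I-2: X^qX^q
Q/II-3 ? I-1×I-2: X^QX^q|X^qX^q
⇒ Q over [I-1,I-2,II-1,II-2,II-3]: 4 consistent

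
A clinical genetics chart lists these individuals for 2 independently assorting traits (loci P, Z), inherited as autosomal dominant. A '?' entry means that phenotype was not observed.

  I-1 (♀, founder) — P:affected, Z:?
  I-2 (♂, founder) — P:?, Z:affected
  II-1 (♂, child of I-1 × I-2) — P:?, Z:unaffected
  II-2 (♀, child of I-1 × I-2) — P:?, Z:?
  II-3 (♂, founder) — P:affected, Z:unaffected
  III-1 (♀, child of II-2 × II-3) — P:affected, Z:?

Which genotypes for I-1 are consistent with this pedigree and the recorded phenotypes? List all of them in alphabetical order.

I-1 ∈ {PP Zz, PP zz, Pp Zz, Pp zz}

P/I-1 aff ·: Pp|PP
P/I-2 ? ·: pp|Pp|PP
P/II-1 ? I-1×I-2: pp|Pp|PP
P/II-2 ? I-1×I-2: pp|Pp|PP
P/II-3 aff ·: Pp|PP
P/III-1 aff II-2×II-3: Pp|PP
⇒ P over [I-1,I-2,II-1,II-2,II-3,III-1]: 74 consistent
Z/I-1 ? ·: zz|Zz
Z/I-2 aff ·: Zz
Z/II-1 un I-1×I-2: zz
Z/II-2 ? I-1×I-2: zz|Zz|ZZ
Z/II-3 un ·: zz
Z/III-1 ? II-2×II-3: zz|Zz
⇒ Z over [I-1,I-2,II-1,II-2,II-3,III-1]: 7 consistent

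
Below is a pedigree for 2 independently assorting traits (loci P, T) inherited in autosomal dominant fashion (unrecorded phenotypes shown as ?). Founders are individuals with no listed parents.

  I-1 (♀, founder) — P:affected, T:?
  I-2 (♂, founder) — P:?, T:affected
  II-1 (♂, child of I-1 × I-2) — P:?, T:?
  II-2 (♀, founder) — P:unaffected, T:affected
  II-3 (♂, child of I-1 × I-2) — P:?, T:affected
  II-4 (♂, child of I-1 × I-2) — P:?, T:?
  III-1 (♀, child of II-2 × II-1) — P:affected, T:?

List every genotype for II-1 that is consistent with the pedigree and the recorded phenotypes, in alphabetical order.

II-1 ∈ {PP TT, PP Tt, PP tt, Pp TT, Pp Tt, Pp tt}

P/I-1 aff ·: Pp|PP
P/I-2 ? ·: pp|Pp|PP
P/II-1 ? I-1×I-2: Pp|PP
P/II-2 un ·: pp
P/II-3 ? I-1×I-2: pp|Pp|PP
P/II-4 ? I-1×I-2: pp|Pp|PP
P/III-1 aff II-2×II-1: Pp
⇒ P over [I-1,I-2,II-1,II-2,II-3,II-4,III-1]: 40 consistent
T/I-1 ? ·: tt|Tt|TT
T/I-2 aff ·: Tt|TT
T/II-1 ? I-1×I-2: tt|Tt|TT
T/II-2 aff ·: Tt|TT
T/II-3 aff I-1×I-2: Tt|TT
T/II-4 ? I-1×I-2: tt|Tt|TT
T/III-1 ? II-2×II-1: tt|Tt|TT
⇒ T over [I-1,I-2,II-1,II-2,II-3,II-4,III-1]: 154 consistent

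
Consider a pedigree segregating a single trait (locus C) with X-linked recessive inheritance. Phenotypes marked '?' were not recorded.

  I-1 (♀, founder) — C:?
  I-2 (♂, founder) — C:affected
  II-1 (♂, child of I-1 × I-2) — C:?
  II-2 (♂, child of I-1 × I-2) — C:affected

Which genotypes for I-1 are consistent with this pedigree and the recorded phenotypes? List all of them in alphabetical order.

I-1 ∈ {X^CX^c, X^cX^c}

C/I-1 ? ·: X^CX^c|X^cX^c
C/I-2 aff ·: X^cY
C/II-1 ? I-1×I-2: X^CY|X^cY
C/II-2 aff I-1×I-2: X^cY
⇒ C over [I-1,I-2,II-1,II-2]: 3 consistent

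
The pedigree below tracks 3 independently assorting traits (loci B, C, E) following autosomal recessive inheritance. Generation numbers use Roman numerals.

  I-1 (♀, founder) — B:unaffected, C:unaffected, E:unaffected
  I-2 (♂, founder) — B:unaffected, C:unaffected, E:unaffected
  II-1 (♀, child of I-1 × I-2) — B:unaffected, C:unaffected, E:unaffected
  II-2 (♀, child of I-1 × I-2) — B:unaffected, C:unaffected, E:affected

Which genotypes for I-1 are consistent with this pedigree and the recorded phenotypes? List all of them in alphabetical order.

I-1 ∈ {BB CC Ee, BB Cc Ee, Bb CC Ee, Bb Cc Ee}

B/I-1 un ·: BB|Bb
B/I-2 un ·: BB|Bb
B/II-1 un I-1×I-2: BB|Bb
B/II-2 un I-1×I-2: BB|Bb
⇒ B over [I-1,I-2,II-1,II-2]: 13 consistent
C/I-1 un ·: CC|Cc
C/I-2 un ·: CC|Cc
C/II-1 un I-1×I-2: CC|Cc
C/II-2 un I-1×I-2: CC|Cc
⇒ C over [I-1,I-2,II-1,II-2]: 13 consistent
E/I-1 un ·: Ee
E/I-2 un ·: Ee
E/II-1 un I-1×I-2: EE|Ee
E/II-2 aff I-1×I-2: ee
⇒ E over [I-1,I-2,II-1,II-2]: 2 consistent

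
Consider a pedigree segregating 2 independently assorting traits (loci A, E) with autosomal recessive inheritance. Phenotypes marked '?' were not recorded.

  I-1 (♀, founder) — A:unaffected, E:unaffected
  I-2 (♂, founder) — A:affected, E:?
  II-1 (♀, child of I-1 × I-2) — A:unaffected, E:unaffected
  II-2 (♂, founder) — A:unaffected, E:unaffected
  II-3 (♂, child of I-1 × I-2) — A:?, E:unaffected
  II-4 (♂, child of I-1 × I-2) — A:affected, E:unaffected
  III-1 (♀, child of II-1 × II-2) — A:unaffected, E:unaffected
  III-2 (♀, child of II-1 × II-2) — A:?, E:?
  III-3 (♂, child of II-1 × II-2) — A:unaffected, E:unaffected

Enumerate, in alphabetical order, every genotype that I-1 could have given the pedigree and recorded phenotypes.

A/I-1 un ·: Aa
A/I-2 aff ·: aa
A/II-1 un I-1×I-2: Aa
A/II-2 un ·: AA|Aa
A/II-3 ? I-1×I-2: Aa|aa
A/II-4 aff I-1×I-2: aa
A/III-1 un II-1×II-2: AA|Aa
A/III-2 ? II-1×II-2: AA|Aa|aa
A/III-3 un II-1×II-2: AA|Aa
⇒ A over [I-1,I-2,II-1,II-2,II-3,II-4,III-1,III-2,III-3]: 40 consistent
E/I-1 un ·: EE|Ee
E/I-2 ? ·: EE|Ee|ee
E/II-1 un I-1×I-2: EE|Ee
E/II-2 un ·: EE|Ee
E/II-3 un I-1×I-2: EE|Ee
E/II-4 un I-1×I-2: EE|Ee
E/III-1 un II-1×II-2: EE|Ee
E/III-2 ? II-1×II-2: EE|Ee|ee
E/III-3 un II-1×II-2: EE|Ee
⇒ E over [I-1,I-2,II-1,II-2,II-3,II-4,III-1,III-2,III-3]: 397 consistent

I-1 ∈ {Aa EE, Aa Ee}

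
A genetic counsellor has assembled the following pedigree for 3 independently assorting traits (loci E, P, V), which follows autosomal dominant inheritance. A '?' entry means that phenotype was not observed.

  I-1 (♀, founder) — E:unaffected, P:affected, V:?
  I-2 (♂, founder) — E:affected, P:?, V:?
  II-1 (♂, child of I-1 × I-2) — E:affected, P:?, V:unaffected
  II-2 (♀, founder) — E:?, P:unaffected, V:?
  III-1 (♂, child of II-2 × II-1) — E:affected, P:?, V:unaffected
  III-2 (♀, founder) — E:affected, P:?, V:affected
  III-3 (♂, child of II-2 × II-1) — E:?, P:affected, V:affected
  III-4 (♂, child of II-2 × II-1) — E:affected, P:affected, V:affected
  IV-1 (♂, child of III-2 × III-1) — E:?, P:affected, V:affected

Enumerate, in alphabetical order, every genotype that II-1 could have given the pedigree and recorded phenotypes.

II-1 ∈ {Ee PP vv, Ee Pp vv}

E/I-1 un ·: ee
E/I-2 aff ·: Ee|EE
E/II-1 aff I-1×I-2: Ee
E/II-2 ? ·: ee|Ee|EE
E/III-1 aff II-2×II-1: Ee|EE
E/III-2 aff ·: Ee|EE
E/III-3 ? II-2×II-1: ee|Ee|EE
E/III-4 aff II-2×II-1: Ee|EE
E/IV-1 ? III-2×III-1: ee|Ee|EE
⇒ E over [I-1,I-2,II-1,II-2,III-1,III-2,III-3,III-4,IV-1]: 180 consistent
P/I-1 aff ·: Pp|PP
P/I-2 ? ·: pp|Pp|PP
P/II-1 ? I-1×I-2: Pp|PP
P/II-2 un ·: pp
P/III-1 ? II-2×II-1: pp|Pp
P/III-2 ? ·: pp|Pp|PP
P/III-3 aff II-2×II-1: Pp
P/III-4 aff II-2×II-1: Pp
P/IV-1 aff III-2×III-1: Pp|PP
⇒ P over [I-1,I-2,II-1,II-2,III-1,III-2,III-3,III-4,IV-1]: 55 consistent
V/I-1 ? ·: vv|Vv
V/I-2 ? ·: vv|Vv
V/II-1 un I-1×I-2: vv
V/II-2 ? ·: Vv
V/III-1 un II-2×II-1: vv
V/III-2 aff ·: Vv|VV
V/III-3 aff II-2×II-1: Vv
V/III-4 aff II-2×II-1: Vv
V/IV-1 aff III-2×III-1: Vv
⇒ V over [I-1,I-2,II-1,II-2,III-1,III-2,III-3,III-4,IV-1]: 8 consistent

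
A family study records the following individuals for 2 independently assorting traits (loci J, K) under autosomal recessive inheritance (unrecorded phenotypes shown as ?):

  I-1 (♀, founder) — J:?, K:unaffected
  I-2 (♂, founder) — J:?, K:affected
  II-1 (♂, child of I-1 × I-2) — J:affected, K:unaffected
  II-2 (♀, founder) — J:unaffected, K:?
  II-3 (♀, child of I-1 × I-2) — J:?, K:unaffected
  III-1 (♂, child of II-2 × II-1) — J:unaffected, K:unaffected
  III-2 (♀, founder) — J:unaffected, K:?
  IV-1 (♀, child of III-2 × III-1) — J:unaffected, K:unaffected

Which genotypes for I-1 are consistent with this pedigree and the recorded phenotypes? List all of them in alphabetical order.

J/I-1 ? ·: Jj|jj
J/I-2 ? ·: Jj|jj
J/II-1 aff I-1×I-2: jj
J/II-2 un ·: JJ|Jj
J/II-3 ? I-1×I-2: JJ|Jj|jj
J/III-1 un II-2×II-1: Jj
J/III-2 un ·: JJ|Jj
J/IV-1 un III-2×III-1: JJ|Jj
⇒ J over [I-1,I-2,II-1,II-2,II-3,III-1,III-2,IV-1]: 64 consistent
K/I-1 un ·: KK|Kk
K/I-2 aff ·: kk
K/II-1 un I-1×I-2: Kk
K/II-2 ? ·: KK|Kk|kk
K/II-3 un I-1×I-2: Kk
K/III-1 un II-2×II-1: KK|Kk
K/III-2 ? ·: KK|Kk|kk
K/IV-1 un III-2×III-1: KK|Kk
⇒ K over [I-1,I-2,II-1,II-2,II-3,III-1,III-2,IV-1]: 46 consistent

I-1 ∈ {Jj KK, Jj Kk, jj KK, jj Kk}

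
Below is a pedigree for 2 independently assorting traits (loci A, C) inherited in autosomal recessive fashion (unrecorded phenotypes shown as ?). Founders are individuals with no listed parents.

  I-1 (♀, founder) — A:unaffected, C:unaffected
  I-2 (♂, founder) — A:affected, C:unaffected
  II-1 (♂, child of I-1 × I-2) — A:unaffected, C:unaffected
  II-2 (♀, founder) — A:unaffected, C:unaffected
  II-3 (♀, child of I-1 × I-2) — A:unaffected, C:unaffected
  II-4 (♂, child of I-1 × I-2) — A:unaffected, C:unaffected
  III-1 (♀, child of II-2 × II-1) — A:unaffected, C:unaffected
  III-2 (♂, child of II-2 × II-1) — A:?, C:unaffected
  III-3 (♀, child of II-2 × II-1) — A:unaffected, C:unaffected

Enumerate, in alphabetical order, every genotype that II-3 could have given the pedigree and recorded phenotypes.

A/I-1 un ·: AA|Aa
A/I-2 aff ·: aa
A/II-1 un I-1×I-2: Aa
A/II-2 un ·: AA|Aa
A/II-3 un I-1×I-2: Aa
A/II-4 un I-1×I-2: Aa
A/III-1 un II-2×II-1: AA|Aa
A/III-2 ? II-2×II-1: AA|Aa|aa
A/III-3 un II-2×II-1: AA|Aa
⇒ A over [I-1,I-2,II-1,II-2,II-3,II-4,III-1,III-2,III-3]: 40 consistent
C/I-1 un ·: CC|Cc
C/I-2 un ·: CC|Cc
C/II-1 un I-1×I-2: CC|Cc
C/II-2 un ·: CC|Cc
C/II-3 un I-1×I-2: CC|Cc
C/II-4 un I-1×I-2: CC|Cc
C/III-1 un II-2×II-1: CC|Cc
C/III-2 un II-2×II-1: CC|Cc
C/III-3 un II-2×II-1: CC|Cc
⇒ C over [I-1,I-2,II-1,II-2,II-3,II-4,III-1,III-2,III-3]: 309 consistent

II-3 ∈ {Aa CC, Aa Cc}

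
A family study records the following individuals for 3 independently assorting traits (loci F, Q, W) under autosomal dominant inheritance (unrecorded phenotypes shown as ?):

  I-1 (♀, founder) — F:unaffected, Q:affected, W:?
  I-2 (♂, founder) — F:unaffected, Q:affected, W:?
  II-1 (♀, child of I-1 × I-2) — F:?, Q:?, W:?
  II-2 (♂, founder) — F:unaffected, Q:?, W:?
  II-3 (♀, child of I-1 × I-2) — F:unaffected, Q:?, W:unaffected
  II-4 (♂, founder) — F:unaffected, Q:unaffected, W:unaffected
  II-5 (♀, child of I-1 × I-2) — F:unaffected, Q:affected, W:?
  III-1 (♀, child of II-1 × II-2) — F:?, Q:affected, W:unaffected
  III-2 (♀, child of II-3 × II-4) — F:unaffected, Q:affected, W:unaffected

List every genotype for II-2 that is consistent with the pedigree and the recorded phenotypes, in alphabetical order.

F/I-1 un ·: ff
F/I-2 un ·: ff
F/II-1 ? I-1×I-2: ff
F/II-2 un ·: ff
F/II-3 un I-1×I-2: ff
F/II-4 un ·: ff
F/II-5 un I-1×I-2: ff
F/III-1 ? II-1×II-2: ff
F/III-2 un II-3×II-4: ff
⇒ F over [I-1,I-2,II-1,II-2,II-3,II-4,II-5,III-1,III-2]: 1 consistent
Q/I-1 aff ·: Qq|QQ
Q/I-2 aff ·: Qq|QQ
Q/II-1 ? I-1×I-2: qq|Qq|QQ
Q/II-2 ? ·: qq|Qq|QQ
Q/II-3 ? I-1×I-2: Qq|QQ
Q/II-4 un ·: qq
Q/II-5 aff I-1×I-2: Qq|QQ
Q/III-1 aff II-1×II-2: Qq|QQ
Q/III-2 aff II-3×II-4: Qq
⇒ Q over [I-1,I-2,II-1,II-2,II-3,II-4,II-5,III-1,III-2]: 120 consistent
W/I-1 ? ·: ww|Ww
W/I-2 ? ·: ww|Ww
W/II-1 ? I-1×I-2: ww|Ww
W/II-2 ? ·: ww|Ww
W/II-3 un I-1×I-2: ww
W/II-4 un ·: ww
W/II-5 ? I-1×I-2: ww|Ww|WW
W/III-1 un II-1×II-2: ww
W/III-2 un II-3×II-4: ww
⇒ W over [I-1,I-2,II-1,II-2,II-3,II-4,II-5,III-1,III-2]: 30 consistent

II-2 ∈ {ff QQ Ww, ff QQ ww, ff Qq Ww, ff Qq ww, ff qq Ww, ff qq ww}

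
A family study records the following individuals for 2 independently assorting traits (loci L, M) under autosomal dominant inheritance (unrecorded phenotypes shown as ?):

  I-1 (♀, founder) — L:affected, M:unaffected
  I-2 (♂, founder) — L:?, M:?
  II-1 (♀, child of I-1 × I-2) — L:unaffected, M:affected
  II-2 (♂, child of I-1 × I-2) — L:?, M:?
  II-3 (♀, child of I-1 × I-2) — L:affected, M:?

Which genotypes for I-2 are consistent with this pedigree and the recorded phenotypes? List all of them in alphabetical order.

I-2 ∈ {Ll MM, Ll Mm, ll MM, ll Mm}

L/I-1 aff ·: Ll
L/I-2 ? ·: ll|Ll
L/II-1 un I-1×I-2: ll
L/II-2 ? I-1×I-2: ll|Ll|LL
L/II-3 aff I-1×I-2: Ll|LL
⇒ L over [I-1,I-2,II-1,II-2,II-3]: 8 consistent
M/I-1 un ·: mm
M/I-2 ? ·: Mm|MM
M/II-1 aff I-1×I-2: Mm
M/II-2 ? I-1×I-2: mm|Mm
M/II-3 ? I-1×I-2: mm|Mm
⇒ M over [I-1,I-2,II-1,II-2,II-3]: 5 consistent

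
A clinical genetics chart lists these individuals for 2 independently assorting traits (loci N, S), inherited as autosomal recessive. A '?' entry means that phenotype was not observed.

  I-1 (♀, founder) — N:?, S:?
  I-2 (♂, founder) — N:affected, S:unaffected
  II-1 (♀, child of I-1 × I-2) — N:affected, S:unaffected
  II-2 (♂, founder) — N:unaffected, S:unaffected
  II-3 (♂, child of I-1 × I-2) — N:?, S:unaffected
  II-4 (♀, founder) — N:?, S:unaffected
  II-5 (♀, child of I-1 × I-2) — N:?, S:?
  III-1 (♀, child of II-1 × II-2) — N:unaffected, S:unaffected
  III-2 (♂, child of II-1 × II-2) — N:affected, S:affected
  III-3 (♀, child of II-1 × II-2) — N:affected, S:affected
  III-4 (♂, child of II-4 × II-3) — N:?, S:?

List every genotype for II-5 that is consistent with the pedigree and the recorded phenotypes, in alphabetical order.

N/I-1 ? ·: Nn|nn
N/I-2 aff ·: nn
N/II-1 aff I-1×I-2: nn
N/II-2 un ·: Nn
N/II-3 ? I-1×I-2: Nn|nn
N/II-4 ? ·: NN|Nn|nn
N/II-5 ? I-1×I-2: Nn|nn
N/III-1 un II-1×II-2: Nn
N/III-2 aff II-1×II-2: nn
N/III-3 aff II-1×II-2: nn
N/III-4 ? II-4×II-3: NN|Nn|nn
⇒ N over [I-1,I-2,II-1,II-2,II-3,II-4,II-5,III-1,III-2,III-3,III-4]: 26 consistent
S/I-1 ? ·: SS|Ss|ss
S/I-2 un ·: SS|Ss
S/II-1 un I-1×I-2: Ss
S/II-2 un ·: Ss
S/II-3 un I-1×I-2: SS|Ss
S/II-4 un ·: SS|Ss
S/II-5 ? I-1×I-2: SS|Ss|ss
S/III-1 un II-1×II-2: SS|Ss
S/III-2 aff II-1×II-2: ss
S/III-3 aff II-1×II-2: ss
S/III-4 ? II-4×II-3: SS|Ss|ss
⇒ S over [I-1,I-2,II-1,II-2,II-3,II-4,II-5,III-1,III-2,III-3,III-4]: 142 consistent

II-5 ∈ {Nn SS, Nn Ss, Nn ss, nn SS, nn Ss, nn ss}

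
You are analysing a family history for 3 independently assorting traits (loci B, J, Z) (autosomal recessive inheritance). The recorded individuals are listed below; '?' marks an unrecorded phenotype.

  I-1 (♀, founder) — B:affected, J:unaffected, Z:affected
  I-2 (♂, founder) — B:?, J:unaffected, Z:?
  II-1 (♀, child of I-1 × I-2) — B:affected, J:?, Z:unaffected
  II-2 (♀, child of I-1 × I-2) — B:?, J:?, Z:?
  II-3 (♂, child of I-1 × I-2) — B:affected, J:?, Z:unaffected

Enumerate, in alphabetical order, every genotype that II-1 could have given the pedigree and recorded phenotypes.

II-1 ∈ {bb JJ Zz, bb Jj Zz, bb jj Zz}

B/I-1 aff ·: bb
B/I-2 ? ·: Bb|bb
B/II-1 aff I-1×I-2: bb
B/II-2 ? I-1×I-2: Bb|bb
B/II-3 aff I-1×I-2: bb
⇒ B over [I-1,I-2,II-1,II-2,II-3]: 3 consistent
J/I-1 un ·: JJ|Jj
J/I-2 un ·: JJ|Jj
J/II-1 ? I-1×I-2: JJ|Jj|jj
J/II-2 ? I-1×I-2: JJ|Jj|jj
J/II-3 ? I-1×I-2: JJ|Jj|jj
⇒ J over [I-1,I-2,II-1,II-2,II-3]: 44 consistent
Z/I-1 aff ·: zz
Z/I-2 ? ·: ZZ|Zz
Z/II-1 un I-1×I-2: Zz
Z/II-2 ? I-1×I-2: Zz|zz
Z/II-3 un I-1×I-2: Zz
⇒ Z over [I-1,I-2,II-1,II-2,II-3]: 3 consistent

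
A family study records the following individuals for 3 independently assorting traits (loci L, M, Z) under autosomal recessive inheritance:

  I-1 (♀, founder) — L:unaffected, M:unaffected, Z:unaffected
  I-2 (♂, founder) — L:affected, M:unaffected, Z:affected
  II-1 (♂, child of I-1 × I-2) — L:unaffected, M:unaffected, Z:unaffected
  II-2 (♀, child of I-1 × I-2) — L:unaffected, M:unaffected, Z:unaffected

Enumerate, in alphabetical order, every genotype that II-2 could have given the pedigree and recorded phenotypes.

L/I-1 un ·: LL|Ll
L/I-2 aff ·: ll
L/II-1 un I-1×I-2: Ll
L/II-2 un I-1×I-2: Ll
⇒ L over [I-1,I-2,II-1,II-2]: 2 consistent
M/I-1 un ·: MM|Mm
M/I-2 un ·: MM|Mm
M/II-1 un I-1×I-2: MM|Mm
M/II-2 un I-1×I-2: MM|Mm
⇒ M over [I-1,I-2,II-1,II-2]: 13 consistent
Z/I-1 un ·: ZZ|Zz
Z/I-2 aff ·: zz
Z/II-1 un I-1×I-2: Zz
Z/II-2 un I-1×I-2: Zz
⇒ Z over [I-1,I-2,II-1,II-2]: 2 consistent

II-2 ∈ {Ll MM Zz, Ll Mm Zz}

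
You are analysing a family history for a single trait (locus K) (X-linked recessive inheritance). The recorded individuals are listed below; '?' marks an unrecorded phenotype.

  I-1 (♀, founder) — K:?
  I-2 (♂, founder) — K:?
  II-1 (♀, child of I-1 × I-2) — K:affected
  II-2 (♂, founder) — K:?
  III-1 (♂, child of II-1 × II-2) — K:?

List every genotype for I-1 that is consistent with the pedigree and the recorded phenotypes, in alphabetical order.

K/I-1 ? ·: X^KX^k|X^kX^k
K/I-2 ? ·: X^kY
K/II-1 aff I-1×I-2: X^kX^k
K/II-2 ? ·: X^KY|X^kY
K/III-1 ? II-1×II-2: X^kY
⇒ K over [I-1,I-2,II-1,II-2,III-1]: 4 consistent

I-1 ∈ {X^KX^k, X^kX^k}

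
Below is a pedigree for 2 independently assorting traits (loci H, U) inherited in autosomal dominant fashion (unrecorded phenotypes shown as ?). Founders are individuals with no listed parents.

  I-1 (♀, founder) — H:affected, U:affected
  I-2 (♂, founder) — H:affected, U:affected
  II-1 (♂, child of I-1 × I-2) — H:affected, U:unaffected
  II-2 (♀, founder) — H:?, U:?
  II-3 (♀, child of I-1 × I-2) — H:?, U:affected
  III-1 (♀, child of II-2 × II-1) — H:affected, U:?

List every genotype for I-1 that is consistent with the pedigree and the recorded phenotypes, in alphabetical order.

I-1 ∈ {HH Uu, Hh Uu}

H/I-1 aff ·: Hh|HH
H/I-2 aff ·: Hh|HH
H/II-1 aff I-1×I-2: Hh|HH
H/II-2 ? ·: hh|Hh|HH
H/II-3 ? I-1×I-2: hh|Hh|HH
H/III-1 aff II-2×II-1: Hh|HH
⇒ H over [I-1,I-2,II-1,II-2,II-3,III-1]: 67 consistent
U/I-1 aff ·: Uu
U/I-2 aff ·: Uu
U/II-1 un I-1×I-2: uu
U/II-2 ? ·: uu|Uu|UU
U/II-3 aff I-1×I-2: Uu|UU
U/III-1 ? II-2×II-1: uu|Uu
⇒ U over [I-1,I-2,II-1,II-2,II-3,III-1]: 8 consistent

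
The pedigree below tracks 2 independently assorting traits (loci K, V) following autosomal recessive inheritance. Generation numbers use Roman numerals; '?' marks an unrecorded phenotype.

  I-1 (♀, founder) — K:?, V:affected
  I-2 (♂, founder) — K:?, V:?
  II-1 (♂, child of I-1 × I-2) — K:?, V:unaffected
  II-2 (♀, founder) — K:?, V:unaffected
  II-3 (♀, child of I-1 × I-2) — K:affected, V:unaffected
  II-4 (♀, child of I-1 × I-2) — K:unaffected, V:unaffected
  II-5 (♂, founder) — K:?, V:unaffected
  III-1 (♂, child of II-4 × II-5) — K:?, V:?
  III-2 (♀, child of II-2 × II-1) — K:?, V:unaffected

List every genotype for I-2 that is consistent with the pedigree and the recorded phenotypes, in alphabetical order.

I-2 ∈ {Kk VV, Kk Vv, kk VV, kk Vv}

K/I-1 ? ·: Kk|kk
K/I-2 ? ·: Kk|kk
K/II-1 ? I-1×I-2: KK|Kk|kk
K/II-2 ? ·: KK|Kk|kk
K/II-3 aff I-1×I-2: kk
K/II-4 un I-1×I-2: KK|Kk
K/II-5 ? ·: KK|Kk|kk
K/III-1 ? II-4×II-5: KK|Kk|kk
K/III-2 ? II-2×II-1: KK|Kk|kk
⇒ K over [I-1,I-2,II-1,II-2,II-3,II-4,II-5,III-1,III-2]: 319 consistent
V/I-1 aff ·: vv
V/I-2 ? ·: VV|Vv
V/II-1 un I-1×I-2: Vv
V/II-2 un ·: VV|Vv
V/II-3 un I-1×I-2: Vv
V/II-4 un I-1×I-2: Vv
V/II-5 un ·: VV|Vv
V/III-1 ? II-4×II-5: VV|Vv|vv
V/III-2 un II-2×II-1: VV|Vv
⇒ V over [I-1,I-2,II-1,II-2,II-3,II-4,II-5,III-1,III-2]: 40 consistent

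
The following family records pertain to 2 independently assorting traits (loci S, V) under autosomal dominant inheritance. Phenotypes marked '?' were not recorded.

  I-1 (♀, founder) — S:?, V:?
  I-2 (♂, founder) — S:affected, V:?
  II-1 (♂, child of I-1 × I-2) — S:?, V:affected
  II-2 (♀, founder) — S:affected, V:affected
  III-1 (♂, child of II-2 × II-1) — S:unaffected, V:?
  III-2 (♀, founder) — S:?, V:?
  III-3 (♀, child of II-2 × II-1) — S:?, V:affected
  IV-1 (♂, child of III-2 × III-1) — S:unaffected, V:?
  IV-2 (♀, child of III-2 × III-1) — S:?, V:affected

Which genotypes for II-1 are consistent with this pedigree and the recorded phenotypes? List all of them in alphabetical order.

II-1 ∈ {Ss VV, Ss Vv, ss VV, ss Vv}

S/I-1 ? ·: ss|Ss|SS
S/I-2 aff ·: Ss|SS
S/II-1 ? I-1×I-2: ss|Ss
S/II-2 aff ·: Ss
S/III-1 un II-2×II-1: ss
S/III-2 ? ·: ss|Ss
S/III-3 ? II-2×II-1: ss|Ss|SS
S/IV-1 un III-2×III-1: ss
S/IV-2 ? III-2×III-1: ss|Ss
⇒ S over [I-1,I-2,II-1,II-2,III-1,III-2,III-3,IV-1,IV-2]: 57 consistent
V/I-1 ? ·: vv|Vv|VV
V/I-2 ? ·: vv|Vv|VV
V/II-1 aff I-1×I-2: Vv|VV
V/II-2 aff ·: Vv|VV
V/III-1 ? II-2×II-1: vv|Vv|VV
V/III-2 ? ·: vv|Vv|VV
V/III-3 aff II-2×II-1: Vv|VV
V/IV-1 ? III-2×III-1: vv|Vv|VV
V/IV-2 aff III-2×III-1: Vv|VV
⇒ V over [I-1,I-2,II-1,II-2,III-1,III-2,III-3,IV-1,IV-2]: 714 consistent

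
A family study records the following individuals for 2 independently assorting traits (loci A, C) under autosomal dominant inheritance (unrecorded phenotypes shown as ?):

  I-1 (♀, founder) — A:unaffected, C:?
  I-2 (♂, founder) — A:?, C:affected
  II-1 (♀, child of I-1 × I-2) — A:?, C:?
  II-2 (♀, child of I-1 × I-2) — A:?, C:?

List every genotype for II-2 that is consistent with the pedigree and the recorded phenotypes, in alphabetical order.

A/I-1 un ·: aa
A/I-2 ? ·: aa|Aa|AA
A/II-1 ? I-1×I-2: aa|Aa
A/II-2 ? I-1×I-2: aa|Aa
⇒ A over [I-1,I-2,II-1,II-2]: 6 consistent
C/I-1 ? ·: cc|Cc|CC
C/I-2 aff ·: Cc|CC
C/II-1 ? I-1×I-2: cc|Cc|CC
C/II-2 ? I-1×I-2: cc|Cc|CC
⇒ C over [I-1,I-2,II-1,II-2]: 23 consistent

II-2 ∈ {Aa CC, Aa Cc, Aa cc, aa CC, aa Cc, aa cc}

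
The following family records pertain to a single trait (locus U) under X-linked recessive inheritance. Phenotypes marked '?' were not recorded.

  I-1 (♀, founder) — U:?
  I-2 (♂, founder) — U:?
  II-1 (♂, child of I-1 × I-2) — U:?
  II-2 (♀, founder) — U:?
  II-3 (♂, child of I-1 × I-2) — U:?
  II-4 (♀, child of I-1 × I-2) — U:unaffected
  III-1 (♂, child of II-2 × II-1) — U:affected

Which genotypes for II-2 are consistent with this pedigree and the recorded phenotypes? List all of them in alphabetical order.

U/I-1 ? ·: X^UX^U|X^UX^u|X^uX^u
U/I-2 ? ·: X^UY|X^uY
U/II-1 ? I-1×I-2: X^UY|X^uY
U/II-2 ? ·: X^UX^u|X^uX^u
U/II-3 ? I-1×I-2: X^UY|X^uY
U/II-4 un I-1×I-2: X^UX^U|X^UX^u
U/III-1 aff II-2×II-1: X^uY
⇒ U over [I-1,I-2,II-1,II-2,II-3,II-4,III-1]: 30 consistent

II-2 ∈ {X^UX^u, X^uX^u}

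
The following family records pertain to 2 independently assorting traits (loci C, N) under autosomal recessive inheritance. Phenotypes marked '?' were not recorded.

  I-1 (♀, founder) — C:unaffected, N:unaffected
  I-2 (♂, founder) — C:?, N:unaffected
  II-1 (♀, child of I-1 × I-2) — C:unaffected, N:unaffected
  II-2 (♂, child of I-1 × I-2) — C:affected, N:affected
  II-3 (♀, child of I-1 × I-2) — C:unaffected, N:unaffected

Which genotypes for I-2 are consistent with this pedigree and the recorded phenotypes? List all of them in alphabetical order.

C/I-1 un ·: Cc
C/I-2 ? ·: Cc|cc
C/II-1 un I-1×I-2: CC|Cc
C/II-2 aff I-1×I-2: cc
C/II-3 un I-1×I-2: CC|Cc
⇒ C over [I-1,I-2,II-1,II-2,II-3]: 5 consistent
N/I-1 un ·: Nn
N/I-2 un ·: Nn
N/II-1 un I-1×I-2: NN|Nn
N/II-2 aff I-1×I-2: nn
N/II-3 un I-1×I-2: NN|Nn
⇒ N over [I-1,I-2,II-1,II-2,II-3]: 4 consistent

I-2 ∈ {Cc Nn, cc Nn}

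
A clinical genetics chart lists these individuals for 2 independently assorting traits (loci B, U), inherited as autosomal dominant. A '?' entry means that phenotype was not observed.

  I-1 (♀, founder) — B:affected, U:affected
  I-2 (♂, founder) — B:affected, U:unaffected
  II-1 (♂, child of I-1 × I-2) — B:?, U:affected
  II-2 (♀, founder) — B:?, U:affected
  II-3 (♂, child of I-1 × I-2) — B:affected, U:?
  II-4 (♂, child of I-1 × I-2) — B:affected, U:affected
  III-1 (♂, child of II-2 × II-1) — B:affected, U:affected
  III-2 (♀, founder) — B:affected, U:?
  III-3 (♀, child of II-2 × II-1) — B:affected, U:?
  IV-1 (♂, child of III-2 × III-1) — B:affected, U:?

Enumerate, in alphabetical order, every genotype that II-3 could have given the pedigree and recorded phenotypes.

B/I-1 aff ·: Bb|BB
B/I-2 aff ·: Bb|BB
B/II-1 ? I-1×I-2: bb|Bb|BB
B/II-2 ? ·: bb|Bb|BB
B/II-3 aff I-1×I-2: Bb|BB
B/II-4 aff I-1×I-2: Bb|BB
B/III-1 aff II-2×II-1: Bb|BB
B/III-2 aff ·: Bb|BB
B/III-3 aff II-2×II-1: Bb|BB
B/IV-1 aff III-2×III-1: Bb|BB
⇒ B over [I-1,I-2,II-1,II-2,II-3,II-4,III-1,III-2,III-3,IV-1]: 689 consistent
U/I-1 aff ·: Uu|UU
U/I-2 un ·: uu
U/II-1 aff I-1×I-2: Uu
U/II-2 aff ·: Uu|UU
U/II-3 ? I-1×I-2: uu|Uu
U/II-4 aff I-1×I-2: Uu
U/III-1 aff II-2×II-1: Uu|UU
U/III-2 ? ·: uu|Uu|UU
U/III-3 ? II-2×II-1: uu|Uu|UU
U/IV-1 ? III-2×III-1: uu|Uu|UU
⇒ U over [I-1,I-2,II-1,II-2,II-3,II-4,III-1,III-2,III-3,IV-1]: 165 consistent

II-3 ∈ {BB Uu, BB uu, Bb Uu, Bb uu}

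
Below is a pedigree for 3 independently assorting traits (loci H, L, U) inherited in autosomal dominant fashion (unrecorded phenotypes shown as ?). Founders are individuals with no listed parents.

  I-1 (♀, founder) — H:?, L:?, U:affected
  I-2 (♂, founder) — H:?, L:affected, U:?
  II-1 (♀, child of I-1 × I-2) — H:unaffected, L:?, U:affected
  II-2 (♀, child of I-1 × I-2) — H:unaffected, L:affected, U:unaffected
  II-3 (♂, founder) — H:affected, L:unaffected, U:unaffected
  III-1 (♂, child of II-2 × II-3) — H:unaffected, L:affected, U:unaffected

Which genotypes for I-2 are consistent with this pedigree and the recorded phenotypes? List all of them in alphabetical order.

H/I-1 ? ·: hh|Hh
H/I-2 ? ·: hh|Hh
H/II-1 un I-1×I-2: hh
H/II-2 un I-1×I-2: hh
H/II-3 aff ·: Hh
H/III-1 un II-2×II-3: hh
⇒ H over [I-1,I-2,II-1,II-2,II-3,III-1]: 4 consistent
L/I-1 ? ·: ll|Ll|LL
L/I-2 aff ·: Ll|LL
L/II-1 ? I-1×I-2: ll|Ll|LL
L/II-2 aff I-1×I-2: Ll|LL
L/II-3 un ·: ll
L/III-1 aff II-2×II-3: Ll
⇒ L over [I-1,I-2,II-1,II-2,II-3,III-1]: 18 consistent
U/I-1 aff ·: Uu
U/I-2 ? ·: uu|Uu
U/II-1 aff I-1×I-2: Uu|UU
U/II-2 un I-1×I-2: uu
U/II-3 un ·: uu
U/III-1 un II-2×II-3: uu
⇒ U over [I-1,I-2,II-1,II-2,II-3,III-1]: 3 consistent

I-2 ∈ {Hh LL Uu, Hh LL uu, Hh Ll Uu, Hh Ll uu, hh LL Uu, hh LL uu, hh Ll Uu, hh Ll uu}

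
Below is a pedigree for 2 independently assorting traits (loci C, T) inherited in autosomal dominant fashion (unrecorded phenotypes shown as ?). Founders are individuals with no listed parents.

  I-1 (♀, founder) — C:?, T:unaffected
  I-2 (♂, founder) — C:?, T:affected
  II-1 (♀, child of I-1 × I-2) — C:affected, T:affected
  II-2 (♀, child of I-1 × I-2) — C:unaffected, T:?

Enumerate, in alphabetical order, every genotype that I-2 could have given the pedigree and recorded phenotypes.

I-2 ∈ {Cc TT, Cc Tt, cc TT, cc Tt}

C/I-1 ? ·: cc|Cc
C/I-2 ? ·: cc|Cc
C/II-1 aff I-1×I-2: Cc|CC
C/II-2 un I-1×I-2: cc
⇒ C over [I-1,I-2,II-1,II-2]: 4 consistent
T/I-1 un ·: tt
T/I-2 aff ·: Tt|TT
T/II-1 aff I-1×I-2: Tt
T/II-2 ? I-1×I-2: tt|Tt
⇒ T over [I-1,I-2,II-1,II-2]: 3 consistent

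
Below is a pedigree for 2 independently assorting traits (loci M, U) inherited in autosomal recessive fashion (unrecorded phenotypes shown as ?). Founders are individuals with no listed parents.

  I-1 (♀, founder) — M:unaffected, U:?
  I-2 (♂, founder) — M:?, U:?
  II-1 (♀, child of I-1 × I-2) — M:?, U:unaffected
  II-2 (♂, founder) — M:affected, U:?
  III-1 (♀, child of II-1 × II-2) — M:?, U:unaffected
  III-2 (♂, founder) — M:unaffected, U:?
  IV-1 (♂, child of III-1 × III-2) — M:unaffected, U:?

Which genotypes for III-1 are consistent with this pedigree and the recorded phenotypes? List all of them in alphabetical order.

M/I-1 un ·: MM|Mm
M/I-2 ? ·: MM|Mm|mm
M/II-1 ? I-1×I-2: MM|Mm|mm
M/II-2 aff ·: mm
M/III-1 ? II-1×II-2: Mm|mm
M/III-2 un ·: MM|Mm
M/IV-1 un III-1×III-2: MM|Mm
⇒ M over [I-1,I-2,II-1,II-2,III-1,III-2,IV-1]: 50 consistent
U/I-1 ? ·: UU|Uu|uu
U/I-2 ? ·: UU|Uu|uu
U/II-1 un I-1×I-2: UU|Uu
U/II-2 ? ·: UU|Uu|uu
U/III-1 un II-1×II-2: UU|Uu
U/III-2 ? ·: UU|Uu|uu
U/IV-1 ? III-1×III-2: UU|Uu|uu
⇒ U over [I-1,I-2,II-1,II-2,III-1,III-2,IV-1]: 291 consistent

III-1 ∈ {Mm UU, Mm Uu, mm UU, mm Uu}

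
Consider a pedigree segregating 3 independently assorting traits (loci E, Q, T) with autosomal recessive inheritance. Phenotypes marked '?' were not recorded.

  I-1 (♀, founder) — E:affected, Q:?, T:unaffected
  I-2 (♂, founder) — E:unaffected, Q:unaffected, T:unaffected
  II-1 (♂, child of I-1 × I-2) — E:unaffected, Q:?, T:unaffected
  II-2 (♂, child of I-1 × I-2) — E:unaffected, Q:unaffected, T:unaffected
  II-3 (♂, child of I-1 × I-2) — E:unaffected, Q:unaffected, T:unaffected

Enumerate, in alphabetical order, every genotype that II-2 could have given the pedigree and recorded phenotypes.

E/I-1 aff ·: ee
E/I-2 un ·: EE|Ee
E/II-1 un I-1×I-2: Ee
E/II-2 un I-1×I-2: Ee
E/II-3 un I-1×I-2: Ee
⇒ E over [I-1,I-2,II-1,II-2,II-3]: 2 consistent
Q/I-1 ? ·: QQ|Qq|qq
Q/I-2 un ·: QQ|Qq
Q/II-1 ? I-1×I-2: QQ|Qq|qq
Q/II-2 un I-1×I-2: QQ|Qq
Q/II-3 un I-1×I-2: QQ|Qq
⇒ Q over [I-1,I-2,II-1,II-2,II-3]: 32 consistent
T/I-1 un ·: TT|Tt
T/I-2 un ·: TT|Tt
T/II-1 un I-1×I-2: TT|Tt
T/II-2 un I-1×I-2: TT|Tt
T/II-3 un I-1×I-2: TT|Tt
⇒ T over [I-1,I-2,II-1,II-2,II-3]: 25 consistent

II-2 ∈ {Ee QQ TT, Ee QQ Tt, Ee Qq TT, Ee Qq Tt}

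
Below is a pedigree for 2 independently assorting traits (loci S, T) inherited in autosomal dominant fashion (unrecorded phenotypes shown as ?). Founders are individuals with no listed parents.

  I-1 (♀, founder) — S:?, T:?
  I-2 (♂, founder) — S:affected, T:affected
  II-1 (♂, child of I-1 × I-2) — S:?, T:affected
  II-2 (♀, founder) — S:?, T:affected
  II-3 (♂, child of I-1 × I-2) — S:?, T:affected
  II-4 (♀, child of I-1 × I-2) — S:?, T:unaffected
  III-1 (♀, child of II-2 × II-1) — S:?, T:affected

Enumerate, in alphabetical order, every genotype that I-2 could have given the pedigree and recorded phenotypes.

S/I-1 ? ·: ss|Ss|SS
S/I-2 aff ·: Ss|SS
S/II-1 ? I-1×I-2: ss|Ss|SS
S/II-2 ? ·: ss|Ss|SS
S/II-3 ? I-1×I-2: ss|Ss|SS
S/II-4 ? I-1×I-2: ss|Ss|SS
S/III-1 ? II-2×II-1: ss|Ss|SS
⇒ S over [I-1,I-2,II-1,II-2,II-3,II-4,III-1]: 278 consistent
T/I-1 ? ·: tt|Tt
T/I-2 aff ·: Tt
T/II-1 aff I-1×I-2: Tt|TT
T/II-2 aff ·: Tt|TT
T/II-3 aff I-1×I-2: Tt|TT
T/II-4 un I-1×I-2: tt
T/III-1 aff II-2×II-1: Tt|TT
⇒ T over [I-1,I-2,II-1,II-2,II-3,II-4,III-1]: 18 consistent

I-2 ∈ {SS Tt, Ss Tt}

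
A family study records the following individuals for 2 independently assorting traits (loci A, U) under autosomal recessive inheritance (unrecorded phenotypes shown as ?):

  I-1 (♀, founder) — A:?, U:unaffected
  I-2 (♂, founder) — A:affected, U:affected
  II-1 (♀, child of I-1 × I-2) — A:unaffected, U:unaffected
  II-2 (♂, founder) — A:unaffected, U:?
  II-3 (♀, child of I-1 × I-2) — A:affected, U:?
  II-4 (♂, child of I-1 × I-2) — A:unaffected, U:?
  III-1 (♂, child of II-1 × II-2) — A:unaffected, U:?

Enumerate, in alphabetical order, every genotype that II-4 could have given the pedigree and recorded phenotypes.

A/I-1 ? ·: Aa
A/I-2 aff ·: aa
A/II-1 un I-1×I-2: Aa
A/II-2 un ·: AA|Aa
A/II-3 aff I-1×I-2: aa
A/II-4 un I-1×I-2: Aa
A/III-1 un II-1×II-2: AA|Aa
⇒ A over [I-1,I-2,II-1,II-2,II-3,II-4,III-1]: 4 consistent
U/I-1 un ·: UU|Uu
U/I-2 aff ·: uu
U/II-1 un I-1×I-2: Uu
U/II-2 ? ·: UU|Uu|uu
U/II-3 ? I-1×I-2: Uu|uu
U/II-4 ? I-1×I-2: Uu|uu
U/III-1 ? II-1×II-2: UU|Uu|uu
⇒ U over [I-1,I-2,II-1,II-2,II-3,II-4,III-1]: 35 consistent

II-4 ∈ {Aa Uu, Aa uu}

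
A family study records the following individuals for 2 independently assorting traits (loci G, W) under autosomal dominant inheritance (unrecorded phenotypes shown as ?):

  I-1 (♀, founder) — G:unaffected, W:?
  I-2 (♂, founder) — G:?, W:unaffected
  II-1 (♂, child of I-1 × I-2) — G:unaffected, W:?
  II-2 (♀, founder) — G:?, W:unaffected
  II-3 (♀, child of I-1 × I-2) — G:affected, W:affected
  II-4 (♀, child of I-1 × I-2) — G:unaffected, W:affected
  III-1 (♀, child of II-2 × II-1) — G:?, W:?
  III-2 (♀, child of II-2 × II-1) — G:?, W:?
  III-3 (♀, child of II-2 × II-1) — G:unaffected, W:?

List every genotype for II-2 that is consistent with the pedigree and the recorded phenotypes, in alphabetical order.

G/I-1 un ·: gg
G/I-2 ? ·: Gg
G/II-1 un I-1×I-2: gg
G/II-2 ? ·: gg|Gg
G/II-3 aff I-1×I-2: Gg
G/II-4 un I-1×I-2: gg
G/III-1 ? II-2×II-1: gg|Gg
G/III-2 ? II-2×II-1: gg|Gg
G/III-3 un II-2×II-1: gg
⇒ G over [I-1,I-2,II-1,II-2,II-3,II-4,III-1,III-2,III-3]: 5 consistent
W/I-1 ? ·: Ww|WW
W/I-2 un ·: ww
W/II-1 ? I-1×I-2: ww|Ww
W/II-2 un ·: ww
W/II-3 aff I-1×I-2: Ww
W/II-4 aff I-1×I-2: Ww
W/III-1 ? II-2×II-1: ww|Ww
W/III-2 ? II-2×II-1: ww|Ww
W/III-3 ? II-2×II-1: ww|Ww
⇒ W over [I-1,I-2,II-1,II-2,II-3,II-4,III-1,III-2,III-3]: 17 consistent

II-2 ∈ {Gg ww, gg ww}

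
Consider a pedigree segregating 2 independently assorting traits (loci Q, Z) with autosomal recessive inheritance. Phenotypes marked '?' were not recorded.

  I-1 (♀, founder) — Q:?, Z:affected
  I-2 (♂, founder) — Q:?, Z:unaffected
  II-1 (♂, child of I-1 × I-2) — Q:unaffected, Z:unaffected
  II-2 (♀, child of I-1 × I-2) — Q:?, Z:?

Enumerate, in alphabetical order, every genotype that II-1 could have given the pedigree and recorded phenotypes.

Q/I-1 ? ·: QQ|Qq|qq
Q/I-2 ? ·: QQ|Qq|qq
Q/II-1 un I-1×I-2: QQ|Qq
Q/II-2 ? I-1×I-2: QQ|Qq|qq
⇒ Q over [I-1,I-2,II-1,II-2]: 21 consistent
Z/I-1 aff ·: zz
Z/I-2 un ·: ZZ|Zz
Z/II-1 un I-1×I-2: Zz
Z/II-2 ? I-1×I-2: Zz|zz
⇒ Z over [I-1,I-2,II-1,II-2]: 3 consistent

II-1 ∈ {QQ Zz, Qq Zz}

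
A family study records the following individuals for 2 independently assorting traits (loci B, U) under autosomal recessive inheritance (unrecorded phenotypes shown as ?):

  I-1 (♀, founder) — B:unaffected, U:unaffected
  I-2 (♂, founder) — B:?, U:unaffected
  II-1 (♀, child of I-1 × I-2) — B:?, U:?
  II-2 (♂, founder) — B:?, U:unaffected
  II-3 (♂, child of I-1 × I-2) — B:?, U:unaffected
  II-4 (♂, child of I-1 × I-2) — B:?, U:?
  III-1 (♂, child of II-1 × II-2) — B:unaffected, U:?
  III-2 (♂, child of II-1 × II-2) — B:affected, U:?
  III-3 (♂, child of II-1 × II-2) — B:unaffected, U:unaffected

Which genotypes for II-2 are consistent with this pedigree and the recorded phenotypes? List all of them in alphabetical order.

B/I-1 un ·: BB|Bb
B/I-2 ? ·: BB|Bb|bb
B/II-1 ? I-1×I-2: Bb|bb
B/II-2 ? ·: Bb|bb
B/II-3 ? I-1×I-2: BB|Bb|bb
B/II-4 ? I-1×I-2: BB|Bb|bb
B/III-1 un II-1×II-2: BB|Bb
B/III-2 aff II-1×II-2: bb
B/III-3 un II-1×II-2: BB|Bb
⇒ B over [I-1,I-2,II-1,II-2,II-3,II-4,III-1,III-2,III-3]: 123 consistent
U/I-1 un ·: UU|Uu
U/I-2 un ·: UU|Uu
U/II-1 ? I-1×I-2: UU|Uu|uu
U/II-2 un ·: UU|Uu
U/II-3 un I-1×I-2: UU|Uu
U/II-4 ? I-1×I-2: UU|Uu|uu
U/III-1 ? II-1×II-2: UU|Uu|uu
U/III-2 ? II-1×II-2: UU|Uu|uu
U/III-3 un II-1×II-2: UU|Uu
⇒ U over [I-1,I-2,II-1,II-2,II-3,II-4,III-1,III-2,III-3]: 529 consistent

II-2 ∈ {Bb UU, Bb Uu, bb UU, bb Uu}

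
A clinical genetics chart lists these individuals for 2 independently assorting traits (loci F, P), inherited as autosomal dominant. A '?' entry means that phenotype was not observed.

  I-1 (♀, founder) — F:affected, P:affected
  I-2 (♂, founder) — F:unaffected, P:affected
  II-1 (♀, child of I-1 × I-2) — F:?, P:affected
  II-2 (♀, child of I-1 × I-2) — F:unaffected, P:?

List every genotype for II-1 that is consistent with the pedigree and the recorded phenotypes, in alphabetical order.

II-1 ∈ {Ff PP, Ff Pp, ff PP, ff Pp}

F/I-1 aff ·: Ff
F/I-2 un ·: ff
F/II-1 ? I-1×I-2: ff|Ff
F/II-2 un I-1×I-2: ff
⇒ F over [I-1,I-2,II-1,II-2]: 2 consistent
P/I-1 aff ·: Pp|PP
P/I-2 aff ·: Pp|PP
P/II-1 aff I-1×I-2: Pp|PP
P/II-2 ? I-1×I-2: pp|Pp|PP
⇒ P over [I-1,I-2,II-1,II-2]: 15 consistent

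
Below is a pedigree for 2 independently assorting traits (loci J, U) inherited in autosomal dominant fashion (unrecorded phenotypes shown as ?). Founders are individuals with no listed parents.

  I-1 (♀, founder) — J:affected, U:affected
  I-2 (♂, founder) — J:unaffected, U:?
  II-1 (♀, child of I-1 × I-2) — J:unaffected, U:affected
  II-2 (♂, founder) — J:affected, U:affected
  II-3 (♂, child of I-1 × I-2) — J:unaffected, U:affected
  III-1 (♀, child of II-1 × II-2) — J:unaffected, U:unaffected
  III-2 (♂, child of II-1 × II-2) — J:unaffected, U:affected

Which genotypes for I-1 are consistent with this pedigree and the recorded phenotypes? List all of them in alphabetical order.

I-1 ∈ {Jj UU, Jj Uu}

J/I-1 aff ·: Jj
J/I-2 un ·: jj
J/II-1 un I-1×I-2: jj
J/II-2 aff ·: Jj
J/II-3 un I-1×I-2: jj
J/III-1 un II-1×II-2: jj
J/III-2 un II-1×II-2: jj
⇒ J over [I-1,I-2,II-1,II-2,II-3,III-1,III-2]: 1 consistent
U/I-1 aff ·: Uu|UU
U/I-2 ? ·: uu|Uu|UU
U/II-1 aff I-1×I-2: Uu
U/II-2 aff ·: Uu
U/II-3 aff I-1×I-2: Uu|UU
U/III-1 un II-1×II-2: uu
U/III-2 aff II-1×II-2: Uu|UU
⇒ U over [I-1,I-2,II-1,II-2,II-3,III-1,III-2]: 16 consistent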